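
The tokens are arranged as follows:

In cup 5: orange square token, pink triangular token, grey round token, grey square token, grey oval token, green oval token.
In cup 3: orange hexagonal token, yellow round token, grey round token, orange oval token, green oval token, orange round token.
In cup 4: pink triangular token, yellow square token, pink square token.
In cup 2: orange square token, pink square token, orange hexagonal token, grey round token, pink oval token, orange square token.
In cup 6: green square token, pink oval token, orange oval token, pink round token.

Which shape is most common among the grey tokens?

Counts by shape (restricted to grey tokens): round 3, square 1, oval 1.
The maximum is 3, held uniquely by round.

round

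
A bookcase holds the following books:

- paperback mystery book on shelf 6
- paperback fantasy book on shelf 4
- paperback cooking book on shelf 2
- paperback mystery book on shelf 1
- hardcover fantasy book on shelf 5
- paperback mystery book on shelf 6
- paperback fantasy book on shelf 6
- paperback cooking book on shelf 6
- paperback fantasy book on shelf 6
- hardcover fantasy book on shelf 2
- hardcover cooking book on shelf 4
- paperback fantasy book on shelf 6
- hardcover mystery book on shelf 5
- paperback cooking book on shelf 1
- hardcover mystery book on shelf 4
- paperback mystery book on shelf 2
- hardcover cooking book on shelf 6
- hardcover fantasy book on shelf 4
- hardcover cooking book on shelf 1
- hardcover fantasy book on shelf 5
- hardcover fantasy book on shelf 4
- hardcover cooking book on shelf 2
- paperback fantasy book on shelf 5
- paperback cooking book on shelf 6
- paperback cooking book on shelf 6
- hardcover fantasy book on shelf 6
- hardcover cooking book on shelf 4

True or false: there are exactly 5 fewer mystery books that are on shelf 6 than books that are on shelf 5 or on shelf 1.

True

mystery books on shelf 6: 2.
books on shelf 5 or on shelf 1: 7.
The claim requires 7 − 2 (= 5) to equal 5, which holds.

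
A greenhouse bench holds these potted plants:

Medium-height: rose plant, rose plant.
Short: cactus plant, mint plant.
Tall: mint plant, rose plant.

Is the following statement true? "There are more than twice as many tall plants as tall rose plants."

tall plants: 2.
tall rose plants: 1.
The claim requires 2 > 2 × 1 = 2, which does not hold.

False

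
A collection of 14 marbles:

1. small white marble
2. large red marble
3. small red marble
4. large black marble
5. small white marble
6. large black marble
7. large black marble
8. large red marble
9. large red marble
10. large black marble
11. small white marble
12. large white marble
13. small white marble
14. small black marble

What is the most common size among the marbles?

large

Counts by size: large 8, small 6.
The maximum is 8, held uniquely by large.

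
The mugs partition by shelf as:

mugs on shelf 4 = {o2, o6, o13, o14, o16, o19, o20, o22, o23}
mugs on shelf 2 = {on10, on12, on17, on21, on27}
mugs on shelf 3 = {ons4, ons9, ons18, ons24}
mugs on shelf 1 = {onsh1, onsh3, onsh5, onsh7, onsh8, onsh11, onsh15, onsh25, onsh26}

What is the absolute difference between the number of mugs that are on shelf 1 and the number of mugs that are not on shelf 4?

mugs on shelf 1: 9. mugs that are not on shelf 4: 18.
|9 − 18| = 18 − 9 = 9.

9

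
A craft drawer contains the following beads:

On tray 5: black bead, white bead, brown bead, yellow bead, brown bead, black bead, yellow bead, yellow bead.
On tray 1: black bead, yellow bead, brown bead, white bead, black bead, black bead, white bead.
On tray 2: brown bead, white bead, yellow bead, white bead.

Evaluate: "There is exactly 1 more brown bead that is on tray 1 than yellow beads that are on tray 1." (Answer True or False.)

brown beads on tray 1: 1.
yellow beads on tray 1: 1.
The claim requires 1 − 1 (= 0) to equal 1, which does not hold.

False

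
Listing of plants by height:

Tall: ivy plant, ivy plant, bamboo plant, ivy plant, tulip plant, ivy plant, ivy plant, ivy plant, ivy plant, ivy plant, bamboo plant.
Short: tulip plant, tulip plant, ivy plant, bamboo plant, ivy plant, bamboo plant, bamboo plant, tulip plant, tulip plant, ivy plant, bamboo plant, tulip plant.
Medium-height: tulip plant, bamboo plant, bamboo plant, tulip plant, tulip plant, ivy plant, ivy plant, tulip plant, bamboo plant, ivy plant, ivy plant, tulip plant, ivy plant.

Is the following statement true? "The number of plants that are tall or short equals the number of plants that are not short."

False

|plants that are tall or short| = 23.
|plants that are not short| = 24.
The claim requires 23 = 24, which does not hold.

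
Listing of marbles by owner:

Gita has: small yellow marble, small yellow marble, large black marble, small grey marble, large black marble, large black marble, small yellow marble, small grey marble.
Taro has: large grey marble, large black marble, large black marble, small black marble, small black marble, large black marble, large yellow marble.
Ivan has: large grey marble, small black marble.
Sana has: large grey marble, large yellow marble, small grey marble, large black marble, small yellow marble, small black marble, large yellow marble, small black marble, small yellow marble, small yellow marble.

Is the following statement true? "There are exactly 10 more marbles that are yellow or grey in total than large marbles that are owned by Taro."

True

There are 15 marbles that are yellow or grey.
Count of large marbles owned by Taro: 5.
The claim requires 15 − 5 (= 10) to equal 10, which holds.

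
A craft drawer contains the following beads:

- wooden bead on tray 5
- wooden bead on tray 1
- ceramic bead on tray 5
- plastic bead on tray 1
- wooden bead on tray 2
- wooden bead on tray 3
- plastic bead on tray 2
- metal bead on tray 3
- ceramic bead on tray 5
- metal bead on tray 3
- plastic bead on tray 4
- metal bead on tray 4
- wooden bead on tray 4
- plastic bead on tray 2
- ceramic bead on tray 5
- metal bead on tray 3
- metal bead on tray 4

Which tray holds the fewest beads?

Counts by tray: tray 5→4, tray 4→4, tray 3→4, tray 2→3, tray 1→2.
The minimum is 2, held uniquely by tray 1.

tray 1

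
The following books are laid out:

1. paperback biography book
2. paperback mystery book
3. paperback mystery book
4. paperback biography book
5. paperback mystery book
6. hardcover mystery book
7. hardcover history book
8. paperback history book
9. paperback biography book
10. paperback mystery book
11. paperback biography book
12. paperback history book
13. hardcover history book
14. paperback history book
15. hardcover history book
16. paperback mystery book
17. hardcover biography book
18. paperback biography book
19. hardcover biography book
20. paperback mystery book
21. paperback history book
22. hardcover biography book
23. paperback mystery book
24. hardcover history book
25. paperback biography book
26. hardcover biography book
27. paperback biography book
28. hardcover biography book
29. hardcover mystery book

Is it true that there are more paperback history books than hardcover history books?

|paperback history books| = 4.
|hardcover history books| = 4.
The claim requires 4 > 4, which does not hold.

False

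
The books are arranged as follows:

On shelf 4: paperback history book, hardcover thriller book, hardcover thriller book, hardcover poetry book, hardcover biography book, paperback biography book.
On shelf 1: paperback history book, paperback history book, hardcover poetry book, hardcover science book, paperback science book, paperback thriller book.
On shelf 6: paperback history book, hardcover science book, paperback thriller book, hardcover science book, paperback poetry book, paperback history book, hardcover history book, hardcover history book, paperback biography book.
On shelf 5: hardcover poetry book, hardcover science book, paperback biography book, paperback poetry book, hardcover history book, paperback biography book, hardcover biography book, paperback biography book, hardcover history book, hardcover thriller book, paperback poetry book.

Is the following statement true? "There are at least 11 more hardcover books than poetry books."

hardcover books: 16.
poetry books: 6.
The claim requires 16 − 6 = 10 ≥ 11, which does not hold.

False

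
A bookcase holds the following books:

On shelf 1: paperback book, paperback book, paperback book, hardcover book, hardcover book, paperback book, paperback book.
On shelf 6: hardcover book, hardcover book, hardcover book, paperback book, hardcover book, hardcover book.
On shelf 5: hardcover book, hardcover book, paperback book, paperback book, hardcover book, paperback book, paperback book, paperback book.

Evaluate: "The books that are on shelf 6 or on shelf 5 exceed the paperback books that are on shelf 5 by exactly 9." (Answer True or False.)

True

books on shelf 6 or on shelf 5: 14.
paperback books on shelf 5: 5.
The claim requires 14 − 5 (= 9) to equal 9, which holds.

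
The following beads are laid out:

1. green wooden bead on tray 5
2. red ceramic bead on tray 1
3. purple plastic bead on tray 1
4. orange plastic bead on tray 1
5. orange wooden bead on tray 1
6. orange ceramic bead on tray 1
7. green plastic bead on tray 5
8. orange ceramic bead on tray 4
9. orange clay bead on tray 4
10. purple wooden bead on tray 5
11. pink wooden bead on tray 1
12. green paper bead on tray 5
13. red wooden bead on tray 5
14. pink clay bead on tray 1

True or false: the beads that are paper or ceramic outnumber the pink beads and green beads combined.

False

|beads that are paper or ceramic| = 4.
pink beads: 2; green beads: 3; combined: 2 + 3 = 5.
The claim requires 4 > 5, which does not hold.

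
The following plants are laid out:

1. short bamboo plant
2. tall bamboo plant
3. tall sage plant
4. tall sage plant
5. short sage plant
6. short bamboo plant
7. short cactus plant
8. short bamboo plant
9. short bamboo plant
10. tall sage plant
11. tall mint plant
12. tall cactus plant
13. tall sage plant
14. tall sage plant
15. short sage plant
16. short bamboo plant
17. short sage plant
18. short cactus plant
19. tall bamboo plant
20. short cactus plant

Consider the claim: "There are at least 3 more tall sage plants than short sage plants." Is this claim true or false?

tall sage plants: 5.
short sage plants: 3.
The claim requires 5 − 3 = 2 ≥ 3, which does not hold.

False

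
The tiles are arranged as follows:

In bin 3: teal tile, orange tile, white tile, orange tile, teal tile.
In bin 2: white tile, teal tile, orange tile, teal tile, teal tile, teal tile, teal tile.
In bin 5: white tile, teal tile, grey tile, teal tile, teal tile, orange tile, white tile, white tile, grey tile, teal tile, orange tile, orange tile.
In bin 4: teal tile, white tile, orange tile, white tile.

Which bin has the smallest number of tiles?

Counts by bin: bin 5→12, bin 2→7, bin 3→5, bin 4→4.
The minimum is 4, held uniquely by bin 4.

bin 4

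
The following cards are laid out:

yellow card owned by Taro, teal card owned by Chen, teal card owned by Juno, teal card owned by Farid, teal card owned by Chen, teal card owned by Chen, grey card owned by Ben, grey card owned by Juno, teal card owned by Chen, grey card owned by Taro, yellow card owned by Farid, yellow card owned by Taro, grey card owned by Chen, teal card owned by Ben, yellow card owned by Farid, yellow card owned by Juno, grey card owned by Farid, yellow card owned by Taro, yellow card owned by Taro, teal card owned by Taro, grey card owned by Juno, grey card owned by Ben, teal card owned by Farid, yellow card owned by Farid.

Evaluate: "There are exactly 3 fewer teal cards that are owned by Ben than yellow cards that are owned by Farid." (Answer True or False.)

False

teal cards owned by Ben: 1.
yellow cards owned by Farid: 3.
The claim requires 3 − 1 (= 2) to equal 3, which does not hold.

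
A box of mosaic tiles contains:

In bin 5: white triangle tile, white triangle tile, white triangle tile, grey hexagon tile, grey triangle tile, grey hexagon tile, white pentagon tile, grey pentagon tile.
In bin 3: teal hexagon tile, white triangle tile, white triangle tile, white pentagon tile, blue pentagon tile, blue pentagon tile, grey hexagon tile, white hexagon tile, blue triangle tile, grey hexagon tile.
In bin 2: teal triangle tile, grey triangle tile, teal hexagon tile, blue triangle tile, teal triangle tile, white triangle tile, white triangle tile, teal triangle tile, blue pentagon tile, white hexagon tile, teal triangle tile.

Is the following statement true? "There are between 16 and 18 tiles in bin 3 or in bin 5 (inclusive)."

True

|tiles in bin 3 or in bin 5| = 18.
The claim requires 16 ≤ 18 ≤ 18, which holds.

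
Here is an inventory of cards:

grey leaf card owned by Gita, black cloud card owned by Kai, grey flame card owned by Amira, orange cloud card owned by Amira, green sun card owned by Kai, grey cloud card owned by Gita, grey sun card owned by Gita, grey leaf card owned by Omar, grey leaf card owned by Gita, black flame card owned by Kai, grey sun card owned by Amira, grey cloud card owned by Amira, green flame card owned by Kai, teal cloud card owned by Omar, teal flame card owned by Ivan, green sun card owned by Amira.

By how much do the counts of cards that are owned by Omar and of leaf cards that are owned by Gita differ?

0

cards owned by Omar: 2. leaf cards owned by Gita: 2.
|2 − 2| = 2 − 2 = 0.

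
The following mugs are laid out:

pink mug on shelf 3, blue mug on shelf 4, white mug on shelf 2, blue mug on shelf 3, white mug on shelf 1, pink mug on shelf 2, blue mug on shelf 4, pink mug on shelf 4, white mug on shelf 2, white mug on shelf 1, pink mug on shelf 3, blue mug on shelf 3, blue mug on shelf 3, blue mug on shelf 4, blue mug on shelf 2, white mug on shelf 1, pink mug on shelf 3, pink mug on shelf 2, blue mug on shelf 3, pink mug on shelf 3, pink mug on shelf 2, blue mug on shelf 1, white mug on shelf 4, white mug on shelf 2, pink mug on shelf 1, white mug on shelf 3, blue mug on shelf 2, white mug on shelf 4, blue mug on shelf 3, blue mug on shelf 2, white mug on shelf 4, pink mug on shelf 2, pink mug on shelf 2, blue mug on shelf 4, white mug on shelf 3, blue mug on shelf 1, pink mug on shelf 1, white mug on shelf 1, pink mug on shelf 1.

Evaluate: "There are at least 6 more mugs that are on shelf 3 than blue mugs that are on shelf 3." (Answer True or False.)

There are 11 mugs on shelf 3.
There are 5 blue mugs on shelf 3.
The claim requires 11 − 5 = 6 ≥ 6, which holds.

True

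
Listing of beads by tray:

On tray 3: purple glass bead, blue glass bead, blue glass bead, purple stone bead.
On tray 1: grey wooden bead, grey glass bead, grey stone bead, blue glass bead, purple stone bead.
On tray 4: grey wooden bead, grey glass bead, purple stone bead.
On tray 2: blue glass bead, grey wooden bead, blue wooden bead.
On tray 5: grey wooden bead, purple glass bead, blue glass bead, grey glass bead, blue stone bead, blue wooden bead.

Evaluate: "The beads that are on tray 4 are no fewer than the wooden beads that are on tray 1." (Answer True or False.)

True

|beads on tray 4| = 3.
|wooden beads on tray 1| = 1.
The claim requires 3 ≥ 1, which holds.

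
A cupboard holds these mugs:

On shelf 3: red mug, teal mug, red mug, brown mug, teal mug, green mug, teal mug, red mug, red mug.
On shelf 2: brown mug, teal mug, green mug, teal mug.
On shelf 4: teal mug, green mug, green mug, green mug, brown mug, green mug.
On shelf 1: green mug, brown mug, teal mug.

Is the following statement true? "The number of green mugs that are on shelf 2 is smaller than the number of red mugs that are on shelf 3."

True

|green mugs on shelf 2| = 1.
|red mugs on shelf 3| = 4.
The claim requires 1 < 4, which holds.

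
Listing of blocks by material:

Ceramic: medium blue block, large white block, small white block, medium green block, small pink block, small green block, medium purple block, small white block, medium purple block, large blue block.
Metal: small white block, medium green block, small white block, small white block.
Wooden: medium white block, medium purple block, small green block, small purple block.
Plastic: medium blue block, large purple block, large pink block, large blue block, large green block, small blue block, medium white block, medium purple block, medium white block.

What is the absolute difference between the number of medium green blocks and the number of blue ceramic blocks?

medium green blocks: 2. blue ceramic blocks: 2.
|2 − 2| = 2 − 2 = 0.

0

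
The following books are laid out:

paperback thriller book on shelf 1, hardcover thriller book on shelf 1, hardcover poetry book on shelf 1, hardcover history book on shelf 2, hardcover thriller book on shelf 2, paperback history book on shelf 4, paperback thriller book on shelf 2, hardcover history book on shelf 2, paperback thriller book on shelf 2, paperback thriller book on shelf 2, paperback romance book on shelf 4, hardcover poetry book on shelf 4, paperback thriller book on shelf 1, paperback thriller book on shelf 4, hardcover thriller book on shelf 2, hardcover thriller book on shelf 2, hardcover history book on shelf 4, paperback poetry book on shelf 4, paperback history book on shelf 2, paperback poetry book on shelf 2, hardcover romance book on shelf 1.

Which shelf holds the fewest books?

shelf 1

Counts by shelf: shelf 2→10, shelf 4→6, shelf 1→5.
The minimum is 5, held uniquely by shelf 1.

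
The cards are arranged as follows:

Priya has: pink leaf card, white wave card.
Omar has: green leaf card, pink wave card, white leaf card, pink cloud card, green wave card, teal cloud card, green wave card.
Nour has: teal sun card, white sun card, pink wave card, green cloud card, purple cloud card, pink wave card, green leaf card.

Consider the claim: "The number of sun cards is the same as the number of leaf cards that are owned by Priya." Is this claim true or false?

|sun cards| = 2.
|leaf cards owned by Priya| = 1.
The claim requires 2 = 1, which does not hold.

False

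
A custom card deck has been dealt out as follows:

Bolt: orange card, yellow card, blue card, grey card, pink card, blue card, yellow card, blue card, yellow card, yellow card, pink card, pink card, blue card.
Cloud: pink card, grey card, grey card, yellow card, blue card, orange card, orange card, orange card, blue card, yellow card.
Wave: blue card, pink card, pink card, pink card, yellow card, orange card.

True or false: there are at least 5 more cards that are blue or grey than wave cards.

There are 10 cards that are blue or grey.
There are 6 wave cards.
The claim requires 10 − 6 = 4 ≥ 5, which does not hold.

False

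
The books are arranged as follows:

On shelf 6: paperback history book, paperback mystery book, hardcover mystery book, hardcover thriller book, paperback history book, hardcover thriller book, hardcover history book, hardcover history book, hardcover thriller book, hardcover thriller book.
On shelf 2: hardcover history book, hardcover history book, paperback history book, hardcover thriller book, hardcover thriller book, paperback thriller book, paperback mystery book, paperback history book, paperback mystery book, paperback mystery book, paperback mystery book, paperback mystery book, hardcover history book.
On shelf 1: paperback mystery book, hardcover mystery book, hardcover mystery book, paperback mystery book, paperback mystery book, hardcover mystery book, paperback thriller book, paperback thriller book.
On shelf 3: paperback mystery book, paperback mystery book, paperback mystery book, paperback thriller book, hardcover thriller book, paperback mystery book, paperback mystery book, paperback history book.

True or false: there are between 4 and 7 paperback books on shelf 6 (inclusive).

There are 3 paperback books on shelf 6.
The claim requires 4 ≤ 3 ≤ 7, which does not hold.

False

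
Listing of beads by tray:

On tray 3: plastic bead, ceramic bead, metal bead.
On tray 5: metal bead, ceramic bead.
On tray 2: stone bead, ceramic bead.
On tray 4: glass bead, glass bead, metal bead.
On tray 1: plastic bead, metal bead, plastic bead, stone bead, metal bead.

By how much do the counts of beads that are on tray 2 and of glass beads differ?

0

beads on tray 2: 2. glass beads: 2.
|2 − 2| = 2 − 2 = 0.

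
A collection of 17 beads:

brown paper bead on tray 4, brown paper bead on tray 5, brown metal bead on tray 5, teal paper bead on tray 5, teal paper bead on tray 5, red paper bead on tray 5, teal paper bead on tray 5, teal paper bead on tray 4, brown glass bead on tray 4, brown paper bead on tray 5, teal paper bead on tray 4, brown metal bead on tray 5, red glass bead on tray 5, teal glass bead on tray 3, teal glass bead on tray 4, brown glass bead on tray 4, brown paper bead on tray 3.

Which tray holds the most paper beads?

tray 5

Counts by tray (restricted to paper beads): tray 5→6, tray 4→3, tray 3→1.
The maximum is 6, held uniquely by tray 5.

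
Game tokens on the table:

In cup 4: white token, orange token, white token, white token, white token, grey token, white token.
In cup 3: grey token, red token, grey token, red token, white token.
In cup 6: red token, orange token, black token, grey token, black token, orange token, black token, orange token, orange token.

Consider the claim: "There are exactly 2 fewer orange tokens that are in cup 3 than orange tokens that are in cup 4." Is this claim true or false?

There are 0 orange tokens in cup 3.
There is 1 orange token in cup 4.
The claim requires 1 − 0 (= 1) to equal 2, which does not hold.

False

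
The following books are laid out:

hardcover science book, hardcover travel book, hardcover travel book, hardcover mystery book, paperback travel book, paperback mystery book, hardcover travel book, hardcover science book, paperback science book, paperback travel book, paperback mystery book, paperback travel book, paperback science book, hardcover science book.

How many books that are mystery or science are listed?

8

mystery: 3; science: 5; together 3 + 5 = 8.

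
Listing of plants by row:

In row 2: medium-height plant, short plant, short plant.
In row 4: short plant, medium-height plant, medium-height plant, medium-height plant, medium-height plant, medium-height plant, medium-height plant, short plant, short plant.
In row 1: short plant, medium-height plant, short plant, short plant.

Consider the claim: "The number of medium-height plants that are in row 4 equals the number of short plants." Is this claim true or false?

False

|medium-height plants in row 4| = 6.
|short plants| = 8.
The claim requires 6 = 8, which does not hold.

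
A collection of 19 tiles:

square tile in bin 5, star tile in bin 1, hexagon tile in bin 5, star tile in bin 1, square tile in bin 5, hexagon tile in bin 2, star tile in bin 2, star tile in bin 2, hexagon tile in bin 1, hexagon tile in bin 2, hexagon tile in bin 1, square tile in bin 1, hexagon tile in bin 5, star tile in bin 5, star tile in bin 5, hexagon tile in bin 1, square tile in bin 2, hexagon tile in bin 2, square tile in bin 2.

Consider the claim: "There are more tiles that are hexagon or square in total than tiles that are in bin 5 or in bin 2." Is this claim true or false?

There are 13 tiles that are hexagon or square.
There are 13 tiles in bin 5 or in bin 2.
The claim requires 13 > 13, which does not hold.

False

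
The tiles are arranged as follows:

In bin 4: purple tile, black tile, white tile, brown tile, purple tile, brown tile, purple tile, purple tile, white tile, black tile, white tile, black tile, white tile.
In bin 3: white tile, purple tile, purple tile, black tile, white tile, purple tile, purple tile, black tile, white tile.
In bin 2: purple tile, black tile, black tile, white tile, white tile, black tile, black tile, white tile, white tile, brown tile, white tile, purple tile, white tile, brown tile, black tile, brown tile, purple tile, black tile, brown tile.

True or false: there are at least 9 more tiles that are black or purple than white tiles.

tiles that are black or purple: 22.
white tiles: 13.
The claim requires 22 − 13 = 9 ≥ 9, which holds.

True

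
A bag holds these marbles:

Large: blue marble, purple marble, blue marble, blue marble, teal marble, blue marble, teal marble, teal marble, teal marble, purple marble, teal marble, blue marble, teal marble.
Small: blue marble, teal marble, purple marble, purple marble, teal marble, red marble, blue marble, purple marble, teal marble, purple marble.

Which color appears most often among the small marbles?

purple

Counts by color (restricted to small marbles): purple 4, teal 3, blue 2, red 1.
The maximum is 4, held uniquely by purple.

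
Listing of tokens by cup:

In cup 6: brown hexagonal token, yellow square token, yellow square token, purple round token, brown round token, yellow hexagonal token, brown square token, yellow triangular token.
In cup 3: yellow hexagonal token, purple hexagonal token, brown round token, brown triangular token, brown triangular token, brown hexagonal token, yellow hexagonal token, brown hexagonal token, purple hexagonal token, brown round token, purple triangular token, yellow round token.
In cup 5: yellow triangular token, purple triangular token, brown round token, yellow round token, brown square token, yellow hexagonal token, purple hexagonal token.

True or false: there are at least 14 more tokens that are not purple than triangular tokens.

There are 21 tokens that are not purple.
There are 6 triangular tokens.
The claim requires 21 − 6 = 15 ≥ 14, which holds.

True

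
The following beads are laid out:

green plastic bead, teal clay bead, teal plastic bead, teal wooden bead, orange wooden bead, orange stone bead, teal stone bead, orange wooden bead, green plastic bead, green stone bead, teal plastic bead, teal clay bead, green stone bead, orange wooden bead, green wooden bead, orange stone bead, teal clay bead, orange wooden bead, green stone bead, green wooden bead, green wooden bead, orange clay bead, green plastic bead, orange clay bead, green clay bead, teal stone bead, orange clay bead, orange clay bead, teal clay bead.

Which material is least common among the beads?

Counts by material: clay 9, wooden 8, stone 7, plastic 5.
The minimum is 5, held uniquely by plastic.

plastic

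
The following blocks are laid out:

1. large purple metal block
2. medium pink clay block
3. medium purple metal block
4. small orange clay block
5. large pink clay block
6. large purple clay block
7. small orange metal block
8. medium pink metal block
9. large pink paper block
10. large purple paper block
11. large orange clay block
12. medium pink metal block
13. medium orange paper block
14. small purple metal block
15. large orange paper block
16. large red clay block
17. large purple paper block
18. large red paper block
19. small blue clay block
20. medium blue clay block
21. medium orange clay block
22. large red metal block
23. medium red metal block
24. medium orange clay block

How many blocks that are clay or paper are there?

16

clay: 10; paper: 6; together 10 + 6 = 16.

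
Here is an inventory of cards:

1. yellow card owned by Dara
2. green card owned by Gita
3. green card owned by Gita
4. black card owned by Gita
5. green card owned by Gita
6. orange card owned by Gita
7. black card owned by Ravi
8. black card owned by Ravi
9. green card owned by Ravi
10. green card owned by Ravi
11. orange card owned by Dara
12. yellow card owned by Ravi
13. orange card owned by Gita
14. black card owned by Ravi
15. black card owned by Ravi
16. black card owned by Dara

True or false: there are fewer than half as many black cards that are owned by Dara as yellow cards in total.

False

|black cards owned by Dara| = 1.
|yellow cards| = 2.
The claim requires 2 × 1 = 2 < 2, which does not hold.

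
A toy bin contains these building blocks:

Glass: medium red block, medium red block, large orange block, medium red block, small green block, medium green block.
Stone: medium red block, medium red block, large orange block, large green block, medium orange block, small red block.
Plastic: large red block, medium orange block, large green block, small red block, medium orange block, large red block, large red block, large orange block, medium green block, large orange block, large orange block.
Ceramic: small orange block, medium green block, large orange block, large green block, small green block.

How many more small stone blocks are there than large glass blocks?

small stone blocks: 1.
large glass blocks: 1.
1 − 1 = 0.

0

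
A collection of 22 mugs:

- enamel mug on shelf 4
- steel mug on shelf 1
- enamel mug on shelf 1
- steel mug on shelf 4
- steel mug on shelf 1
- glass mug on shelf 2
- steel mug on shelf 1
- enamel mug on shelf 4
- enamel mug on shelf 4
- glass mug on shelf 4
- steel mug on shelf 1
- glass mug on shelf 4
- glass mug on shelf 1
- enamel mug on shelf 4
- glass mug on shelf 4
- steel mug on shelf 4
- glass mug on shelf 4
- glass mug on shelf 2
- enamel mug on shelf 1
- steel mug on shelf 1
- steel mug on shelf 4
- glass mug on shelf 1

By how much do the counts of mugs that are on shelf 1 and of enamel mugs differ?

3

mugs on shelf 1: 9. enamel mugs: 6.
|9 − 6| = 9 − 6 = 3.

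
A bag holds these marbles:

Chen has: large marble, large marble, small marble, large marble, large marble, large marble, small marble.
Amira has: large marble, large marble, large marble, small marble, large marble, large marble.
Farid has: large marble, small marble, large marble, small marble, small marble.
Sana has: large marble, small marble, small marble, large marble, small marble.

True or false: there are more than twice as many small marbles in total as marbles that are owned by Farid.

There are 9 small marbles.
Count of marbles owned by Farid: 5.
The claim requires 9 > 2 × 5 = 10, which does not hold.

False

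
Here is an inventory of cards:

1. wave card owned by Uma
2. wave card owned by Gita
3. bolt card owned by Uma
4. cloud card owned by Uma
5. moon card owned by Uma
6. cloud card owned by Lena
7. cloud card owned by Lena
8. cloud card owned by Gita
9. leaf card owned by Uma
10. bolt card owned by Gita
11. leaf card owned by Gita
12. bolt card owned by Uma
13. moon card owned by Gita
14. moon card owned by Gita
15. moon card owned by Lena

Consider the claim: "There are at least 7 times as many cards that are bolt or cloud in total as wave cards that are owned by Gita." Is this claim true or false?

There are 7 cards that are bolt or cloud.
Count of wave cards owned by Gita: 1.
The claim requires 7 ≥ 7 × 1 = 7, which holds.

True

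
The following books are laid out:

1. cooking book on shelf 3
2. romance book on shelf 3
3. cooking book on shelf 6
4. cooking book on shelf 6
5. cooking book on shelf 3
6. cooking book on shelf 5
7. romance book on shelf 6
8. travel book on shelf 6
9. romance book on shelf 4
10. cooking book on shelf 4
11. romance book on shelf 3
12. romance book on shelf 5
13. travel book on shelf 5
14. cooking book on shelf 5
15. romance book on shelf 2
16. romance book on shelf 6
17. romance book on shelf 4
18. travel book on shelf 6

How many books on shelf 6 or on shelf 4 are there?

on shelf 4: 3; on shelf 6: 6; together 3 + 6 = 9.

9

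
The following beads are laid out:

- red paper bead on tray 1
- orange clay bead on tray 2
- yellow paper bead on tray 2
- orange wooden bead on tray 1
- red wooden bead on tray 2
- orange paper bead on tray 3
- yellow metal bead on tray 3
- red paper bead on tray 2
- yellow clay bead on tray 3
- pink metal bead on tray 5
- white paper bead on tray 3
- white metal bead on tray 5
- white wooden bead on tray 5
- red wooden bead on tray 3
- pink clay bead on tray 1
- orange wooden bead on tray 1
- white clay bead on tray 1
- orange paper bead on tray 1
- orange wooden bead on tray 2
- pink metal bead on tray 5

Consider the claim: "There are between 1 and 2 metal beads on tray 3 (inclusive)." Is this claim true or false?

True

There is 1 metal bead on tray 3.
The claim requires 1 ≤ 1 ≤ 2, which holds.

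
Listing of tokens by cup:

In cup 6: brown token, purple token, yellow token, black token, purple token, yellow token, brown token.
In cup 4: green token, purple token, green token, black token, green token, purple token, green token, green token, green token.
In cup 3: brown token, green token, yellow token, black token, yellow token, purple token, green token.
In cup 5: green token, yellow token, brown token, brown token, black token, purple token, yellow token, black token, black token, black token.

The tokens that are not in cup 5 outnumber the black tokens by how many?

16

tokens that are not in cup 5: 23.
black tokens: 7.
23 − 7 = 16.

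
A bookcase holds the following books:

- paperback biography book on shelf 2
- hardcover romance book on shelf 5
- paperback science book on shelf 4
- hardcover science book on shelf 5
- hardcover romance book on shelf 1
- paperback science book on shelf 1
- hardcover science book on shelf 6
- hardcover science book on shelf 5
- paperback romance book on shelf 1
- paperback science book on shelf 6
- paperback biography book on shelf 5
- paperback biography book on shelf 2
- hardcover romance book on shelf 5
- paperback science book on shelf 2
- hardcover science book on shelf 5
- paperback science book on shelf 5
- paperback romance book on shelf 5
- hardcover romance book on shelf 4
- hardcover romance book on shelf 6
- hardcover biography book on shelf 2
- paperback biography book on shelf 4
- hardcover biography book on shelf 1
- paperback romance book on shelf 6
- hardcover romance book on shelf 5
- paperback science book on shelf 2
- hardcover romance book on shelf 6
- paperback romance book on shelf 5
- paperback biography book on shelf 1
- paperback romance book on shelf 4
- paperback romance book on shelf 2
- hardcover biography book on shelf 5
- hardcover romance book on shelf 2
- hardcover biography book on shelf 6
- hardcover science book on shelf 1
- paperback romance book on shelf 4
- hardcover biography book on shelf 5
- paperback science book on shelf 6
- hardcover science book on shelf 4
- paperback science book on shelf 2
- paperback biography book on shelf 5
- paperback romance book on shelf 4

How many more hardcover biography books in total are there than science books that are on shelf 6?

2

hardcover biography books: 5.
science books on shelf 6: 3.
5 − 3 = 2.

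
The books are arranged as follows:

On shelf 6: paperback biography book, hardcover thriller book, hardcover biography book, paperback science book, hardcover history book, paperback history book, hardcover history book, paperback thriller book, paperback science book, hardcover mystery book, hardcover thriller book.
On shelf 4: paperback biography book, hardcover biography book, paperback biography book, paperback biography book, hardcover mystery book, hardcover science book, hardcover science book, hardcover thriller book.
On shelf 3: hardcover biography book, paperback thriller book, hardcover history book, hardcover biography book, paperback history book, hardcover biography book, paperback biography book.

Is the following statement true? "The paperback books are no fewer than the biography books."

True

There are 11 paperback books.
There are 10 biography books.
The claim requires 11 ≥ 10, which holds.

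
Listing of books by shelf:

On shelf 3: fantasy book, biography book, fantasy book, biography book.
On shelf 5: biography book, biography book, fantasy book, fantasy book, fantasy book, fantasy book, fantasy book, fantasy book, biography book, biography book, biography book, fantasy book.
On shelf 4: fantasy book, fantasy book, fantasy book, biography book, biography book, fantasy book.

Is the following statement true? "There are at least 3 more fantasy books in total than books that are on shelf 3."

True

fantasy books: 13.
books on shelf 3: 4.
The claim requires 13 − 4 = 9 ≥ 3, which holds.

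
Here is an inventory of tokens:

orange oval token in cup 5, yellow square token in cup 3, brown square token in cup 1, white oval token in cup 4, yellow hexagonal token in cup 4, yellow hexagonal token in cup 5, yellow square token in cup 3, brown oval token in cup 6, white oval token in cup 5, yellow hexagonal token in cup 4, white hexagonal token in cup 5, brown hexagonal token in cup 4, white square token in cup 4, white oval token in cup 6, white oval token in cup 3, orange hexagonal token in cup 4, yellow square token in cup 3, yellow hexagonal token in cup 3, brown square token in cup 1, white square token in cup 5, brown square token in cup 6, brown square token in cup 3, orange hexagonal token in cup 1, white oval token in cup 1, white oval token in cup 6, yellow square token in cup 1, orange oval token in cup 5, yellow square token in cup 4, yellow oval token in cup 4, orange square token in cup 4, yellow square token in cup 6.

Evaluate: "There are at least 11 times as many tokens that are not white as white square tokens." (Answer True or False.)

True

tokens that are not white: 22.
white square tokens: 2.
The claim requires 22 ≥ 11 × 2 = 22, which holds.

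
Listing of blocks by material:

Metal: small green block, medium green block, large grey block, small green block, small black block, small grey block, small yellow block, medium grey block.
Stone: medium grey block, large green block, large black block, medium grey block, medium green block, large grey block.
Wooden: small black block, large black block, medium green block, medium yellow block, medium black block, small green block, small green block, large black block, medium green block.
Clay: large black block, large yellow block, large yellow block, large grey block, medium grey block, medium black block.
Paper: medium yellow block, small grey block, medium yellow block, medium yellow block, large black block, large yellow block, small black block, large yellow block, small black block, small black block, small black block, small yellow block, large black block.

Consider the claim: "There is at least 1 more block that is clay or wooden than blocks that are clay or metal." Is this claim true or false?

There are 15 blocks that are clay or wooden.
There are 14 blocks that are clay or metal.
The claim requires 15 − 14 = 1 ≥ 1, which holds.

True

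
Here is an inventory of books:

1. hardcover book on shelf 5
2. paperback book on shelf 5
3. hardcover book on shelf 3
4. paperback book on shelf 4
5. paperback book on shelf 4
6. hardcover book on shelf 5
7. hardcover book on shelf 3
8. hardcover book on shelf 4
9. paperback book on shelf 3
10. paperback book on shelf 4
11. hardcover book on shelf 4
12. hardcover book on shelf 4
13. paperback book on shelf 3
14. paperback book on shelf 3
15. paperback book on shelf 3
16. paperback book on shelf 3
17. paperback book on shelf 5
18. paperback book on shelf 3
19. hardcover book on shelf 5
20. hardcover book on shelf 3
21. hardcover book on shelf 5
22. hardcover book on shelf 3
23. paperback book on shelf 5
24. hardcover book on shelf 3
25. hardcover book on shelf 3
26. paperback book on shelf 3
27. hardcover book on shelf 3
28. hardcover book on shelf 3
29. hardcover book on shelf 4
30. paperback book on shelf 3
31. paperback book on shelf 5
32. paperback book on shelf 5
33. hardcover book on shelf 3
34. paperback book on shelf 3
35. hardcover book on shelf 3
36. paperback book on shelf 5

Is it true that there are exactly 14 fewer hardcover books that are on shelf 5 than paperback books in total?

hardcover books on shelf 5: 4.
paperback books: 18.
The claim requires 18 − 4 (= 14) to equal 14, which holds.

True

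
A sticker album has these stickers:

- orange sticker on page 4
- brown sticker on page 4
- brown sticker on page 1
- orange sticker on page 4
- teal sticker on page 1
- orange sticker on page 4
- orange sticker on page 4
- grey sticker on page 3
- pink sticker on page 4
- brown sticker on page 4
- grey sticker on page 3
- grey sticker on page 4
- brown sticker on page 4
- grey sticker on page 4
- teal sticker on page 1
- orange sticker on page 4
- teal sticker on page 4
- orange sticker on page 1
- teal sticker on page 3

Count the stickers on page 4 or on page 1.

on page 1: 4; on page 4: 12; together 4 + 12 = 16.

16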